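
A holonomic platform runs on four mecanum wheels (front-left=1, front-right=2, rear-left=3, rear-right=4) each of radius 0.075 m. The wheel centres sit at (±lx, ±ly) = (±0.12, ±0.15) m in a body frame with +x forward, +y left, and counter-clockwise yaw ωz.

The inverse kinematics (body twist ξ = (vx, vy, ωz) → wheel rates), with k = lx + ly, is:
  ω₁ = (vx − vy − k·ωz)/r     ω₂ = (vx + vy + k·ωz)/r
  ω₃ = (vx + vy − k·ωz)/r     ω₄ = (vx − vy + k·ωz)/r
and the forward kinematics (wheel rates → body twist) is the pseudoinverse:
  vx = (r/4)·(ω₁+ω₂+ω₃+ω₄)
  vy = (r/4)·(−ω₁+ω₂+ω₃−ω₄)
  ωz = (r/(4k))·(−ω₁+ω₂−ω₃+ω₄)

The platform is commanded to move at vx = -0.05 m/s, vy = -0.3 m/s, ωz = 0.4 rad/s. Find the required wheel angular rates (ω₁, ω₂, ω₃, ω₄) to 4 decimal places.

(1.8933, -3.2267, -6.1067, 4.7733)

k = lx + ly = 0.12 + 0.15 = 0.2700;  k·ωz = 0.2700·0.4 = 0.1080
ω₁ (FL) = (vx − vy − k·ωz)/r = 0.1420/0.075 = 1.8933
ω₂ (FR) = (vx + vy + k·ωz)/r = -0.2420/0.075 = -3.2267
ω₃ (RL) = (vx + vy − k·ωz)/r = -0.4580/0.075 = -6.1067
ω₄ (RR) = (vx − vy + k·ωz)/r = 0.3580/0.075 = 4.7733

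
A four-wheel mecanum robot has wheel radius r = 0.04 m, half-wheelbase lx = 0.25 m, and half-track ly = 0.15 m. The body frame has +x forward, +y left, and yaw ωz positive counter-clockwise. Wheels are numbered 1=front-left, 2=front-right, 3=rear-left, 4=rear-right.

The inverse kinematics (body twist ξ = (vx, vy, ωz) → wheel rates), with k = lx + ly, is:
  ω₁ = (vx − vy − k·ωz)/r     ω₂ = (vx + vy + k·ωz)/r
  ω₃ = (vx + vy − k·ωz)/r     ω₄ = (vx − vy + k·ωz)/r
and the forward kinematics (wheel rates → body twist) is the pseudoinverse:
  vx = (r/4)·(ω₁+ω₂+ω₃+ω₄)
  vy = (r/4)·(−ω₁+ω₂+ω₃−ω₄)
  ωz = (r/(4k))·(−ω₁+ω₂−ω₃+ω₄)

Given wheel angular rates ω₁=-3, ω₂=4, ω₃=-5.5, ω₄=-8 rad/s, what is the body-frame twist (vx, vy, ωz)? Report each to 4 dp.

(-0.1250, 0.0950, 0.1125)

k = lx + ly = 0.25 + 0.15 = 0.4000
ω₁+ω₂+ω₃+ω₄ = -12.5000  →  vx = (0.04/4)·-12.5000 = -0.1250
−ω₁+ω₂+ω₃−ω₄ = 9.5000  →  vy = (0.04/4)·9.5000 = 0.0950
−ω₁+ω₂−ω₃+ω₄ = 4.5000  →  ωz = (0.04/1.6000)·4.5000 = 0.1125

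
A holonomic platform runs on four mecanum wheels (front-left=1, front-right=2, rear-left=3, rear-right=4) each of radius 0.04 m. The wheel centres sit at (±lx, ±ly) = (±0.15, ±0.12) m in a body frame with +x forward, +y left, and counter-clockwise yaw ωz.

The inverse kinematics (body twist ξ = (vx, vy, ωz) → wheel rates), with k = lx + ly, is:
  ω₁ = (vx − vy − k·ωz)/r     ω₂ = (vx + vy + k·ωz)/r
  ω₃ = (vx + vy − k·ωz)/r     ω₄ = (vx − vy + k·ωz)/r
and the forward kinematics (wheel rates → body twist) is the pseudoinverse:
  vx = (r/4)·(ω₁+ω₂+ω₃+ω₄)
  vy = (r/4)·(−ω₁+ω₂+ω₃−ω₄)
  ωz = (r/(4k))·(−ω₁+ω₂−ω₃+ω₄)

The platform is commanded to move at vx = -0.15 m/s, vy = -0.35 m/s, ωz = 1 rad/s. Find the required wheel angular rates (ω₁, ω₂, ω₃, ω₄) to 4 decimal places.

(-1.7500, -5.7500, -19.2500, 11.7500)

k = lx + ly = 0.15 + 0.12 = 0.2700;  k·ωz = 0.2700·1 = 0.2700
ω₁ (FL) = (vx − vy − k·ωz)/r = -0.0700/0.04 = -1.7500
ω₂ (FR) = (vx + vy + k·ωz)/r = -0.2300/0.04 = -5.7500
ω₃ (RL) = (vx + vy − k·ωz)/r = -0.7700/0.04 = -19.2500
ω₄ (RR) = (vx − vy + k·ωz)/r = 0.4700/0.04 = 11.7500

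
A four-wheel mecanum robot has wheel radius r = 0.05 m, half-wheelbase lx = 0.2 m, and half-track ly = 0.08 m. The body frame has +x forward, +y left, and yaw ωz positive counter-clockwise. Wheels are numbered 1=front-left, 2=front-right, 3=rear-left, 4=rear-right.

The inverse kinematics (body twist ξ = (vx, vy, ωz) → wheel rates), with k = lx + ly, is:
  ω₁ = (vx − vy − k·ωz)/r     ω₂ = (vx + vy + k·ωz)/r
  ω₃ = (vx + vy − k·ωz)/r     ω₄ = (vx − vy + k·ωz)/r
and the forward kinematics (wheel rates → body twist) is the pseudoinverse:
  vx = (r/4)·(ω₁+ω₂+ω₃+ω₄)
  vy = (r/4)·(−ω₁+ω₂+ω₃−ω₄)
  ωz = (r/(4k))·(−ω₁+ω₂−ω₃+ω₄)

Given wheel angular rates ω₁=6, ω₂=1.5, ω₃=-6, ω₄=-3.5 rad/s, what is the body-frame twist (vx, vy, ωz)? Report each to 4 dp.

k = lx + ly = 0.2 + 0.08 = 0.2800
ω₁+ω₂+ω₃+ω₄ = -2.0000  →  vx = (0.05/4)·-2.0000 = -0.0250
−ω₁+ω₂+ω₃−ω₄ = -7.0000  →  vy = (0.05/4)·-7.0000 = -0.0875
−ω₁+ω₂−ω₃+ω₄ = -2.0000  →  ωz = (0.05/1.1200)·-2.0000 = -0.0893

(-0.0250, -0.0875, -0.0893)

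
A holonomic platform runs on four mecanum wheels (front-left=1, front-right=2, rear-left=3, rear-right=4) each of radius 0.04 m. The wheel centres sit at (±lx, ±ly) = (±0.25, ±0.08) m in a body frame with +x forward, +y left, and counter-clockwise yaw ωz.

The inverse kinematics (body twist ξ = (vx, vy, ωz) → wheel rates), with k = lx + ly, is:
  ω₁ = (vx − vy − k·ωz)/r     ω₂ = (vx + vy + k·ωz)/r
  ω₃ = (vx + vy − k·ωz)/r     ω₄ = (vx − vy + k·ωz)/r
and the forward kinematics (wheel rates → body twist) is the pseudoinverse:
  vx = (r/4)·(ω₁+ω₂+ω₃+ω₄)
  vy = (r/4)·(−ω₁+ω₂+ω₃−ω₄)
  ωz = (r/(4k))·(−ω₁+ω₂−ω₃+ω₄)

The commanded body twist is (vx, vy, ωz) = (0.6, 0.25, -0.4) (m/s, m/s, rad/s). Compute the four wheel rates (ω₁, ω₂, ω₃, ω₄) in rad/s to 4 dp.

(12.0500, 17.9500, 24.5500, 5.4500)

k = lx + ly = 0.25 + 0.08 = 0.3300;  k·ωz = 0.3300·-0.4 = -0.1320
ω₁ (FL) = (vx − vy − k·ωz)/r = 0.4820/0.04 = 12.0500
ω₂ (FR) = (vx + vy + k·ωz)/r = 0.7180/0.04 = 17.9500
ω₃ (RL) = (vx + vy − k·ωz)/r = 0.9820/0.04 = 24.5500
ω₄ (RR) = (vx − vy + k·ωz)/r = 0.2180/0.04 = 5.4500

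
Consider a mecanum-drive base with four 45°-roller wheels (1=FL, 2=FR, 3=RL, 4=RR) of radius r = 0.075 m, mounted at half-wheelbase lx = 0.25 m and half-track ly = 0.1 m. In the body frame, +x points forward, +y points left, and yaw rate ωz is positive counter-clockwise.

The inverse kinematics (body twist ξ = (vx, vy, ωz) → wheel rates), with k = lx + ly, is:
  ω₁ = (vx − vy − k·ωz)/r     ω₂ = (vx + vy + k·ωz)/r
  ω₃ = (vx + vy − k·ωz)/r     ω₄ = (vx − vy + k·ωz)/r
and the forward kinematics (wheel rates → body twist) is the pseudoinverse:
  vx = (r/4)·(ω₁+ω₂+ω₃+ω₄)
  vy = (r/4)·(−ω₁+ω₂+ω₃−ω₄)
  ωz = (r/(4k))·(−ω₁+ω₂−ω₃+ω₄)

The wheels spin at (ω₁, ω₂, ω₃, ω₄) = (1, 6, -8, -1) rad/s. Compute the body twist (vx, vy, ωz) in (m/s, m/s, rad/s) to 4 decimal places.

k = lx + ly = 0.25 + 0.1 = 0.3500
ω₁+ω₂+ω₃+ω₄ = -2.0000  →  vx = (0.075/4)·-2.0000 = -0.0375
−ω₁+ω₂+ω₃−ω₄ = -2.0000  →  vy = (0.075/4)·-2.0000 = -0.0375
−ω₁+ω₂−ω₃+ω₄ = 12.0000  →  ωz = (0.075/1.4000)·12.0000 = 0.6429

(-0.0375, -0.0375, 0.6429)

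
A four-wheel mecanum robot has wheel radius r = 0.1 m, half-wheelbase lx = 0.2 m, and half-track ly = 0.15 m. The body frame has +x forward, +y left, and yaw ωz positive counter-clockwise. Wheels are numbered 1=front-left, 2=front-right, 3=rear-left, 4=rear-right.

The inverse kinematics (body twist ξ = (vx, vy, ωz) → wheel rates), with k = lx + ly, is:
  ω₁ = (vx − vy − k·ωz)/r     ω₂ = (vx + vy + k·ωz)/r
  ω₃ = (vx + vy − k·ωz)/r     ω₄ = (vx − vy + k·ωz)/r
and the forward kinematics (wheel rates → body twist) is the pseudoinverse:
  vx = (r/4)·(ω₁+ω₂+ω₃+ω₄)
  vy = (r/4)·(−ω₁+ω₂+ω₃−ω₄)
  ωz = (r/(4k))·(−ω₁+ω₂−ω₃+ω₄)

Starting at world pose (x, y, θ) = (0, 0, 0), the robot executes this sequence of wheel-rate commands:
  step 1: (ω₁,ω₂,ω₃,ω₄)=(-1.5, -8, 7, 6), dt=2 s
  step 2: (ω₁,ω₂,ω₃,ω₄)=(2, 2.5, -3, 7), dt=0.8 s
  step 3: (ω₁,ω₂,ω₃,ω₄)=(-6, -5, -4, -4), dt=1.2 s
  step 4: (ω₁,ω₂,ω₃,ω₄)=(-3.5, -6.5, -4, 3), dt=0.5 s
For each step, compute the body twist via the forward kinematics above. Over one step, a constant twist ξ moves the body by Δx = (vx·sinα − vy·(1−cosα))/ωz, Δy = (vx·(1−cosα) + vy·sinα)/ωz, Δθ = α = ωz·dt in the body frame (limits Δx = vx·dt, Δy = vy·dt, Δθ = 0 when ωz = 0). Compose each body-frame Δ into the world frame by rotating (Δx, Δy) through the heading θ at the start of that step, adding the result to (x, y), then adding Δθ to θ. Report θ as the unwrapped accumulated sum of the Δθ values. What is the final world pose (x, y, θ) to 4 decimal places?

step 1: ξ=(vx,vy,ωz)=(0.0875, -0.1375, -0.5357), dt=2.0 → body Δ=(0.0096, -0.3104, -1.0714) → world pose (0.0096, -0.3104, -1.0714)
step 2: ξ=(vx,vy,ωz)=(0.2125, -0.2375, 0.7500), dt=0.8 → body Δ=(0.2153, -0.1293, 0.6000) → world pose (-0.0008, -0.5614, -0.4714)
step 3: ξ=(vx,vy,ωz)=(-0.4750, 0.0250, 0.0714), dt=1.2 → body Δ=(-0.5706, 0.0055, 0.0857) → world pose (-0.5066, -0.2973, -0.3857)
step 4: ξ=(vx,vy,ωz)=(-0.2750, -0.2500, 0.2857), dt=0.5 → body Δ=(-0.1281, -0.1344, 0.1429) → world pose (-0.6759, -0.3736, -0.2429)

(-0.6759, -0.3736, -0.2429)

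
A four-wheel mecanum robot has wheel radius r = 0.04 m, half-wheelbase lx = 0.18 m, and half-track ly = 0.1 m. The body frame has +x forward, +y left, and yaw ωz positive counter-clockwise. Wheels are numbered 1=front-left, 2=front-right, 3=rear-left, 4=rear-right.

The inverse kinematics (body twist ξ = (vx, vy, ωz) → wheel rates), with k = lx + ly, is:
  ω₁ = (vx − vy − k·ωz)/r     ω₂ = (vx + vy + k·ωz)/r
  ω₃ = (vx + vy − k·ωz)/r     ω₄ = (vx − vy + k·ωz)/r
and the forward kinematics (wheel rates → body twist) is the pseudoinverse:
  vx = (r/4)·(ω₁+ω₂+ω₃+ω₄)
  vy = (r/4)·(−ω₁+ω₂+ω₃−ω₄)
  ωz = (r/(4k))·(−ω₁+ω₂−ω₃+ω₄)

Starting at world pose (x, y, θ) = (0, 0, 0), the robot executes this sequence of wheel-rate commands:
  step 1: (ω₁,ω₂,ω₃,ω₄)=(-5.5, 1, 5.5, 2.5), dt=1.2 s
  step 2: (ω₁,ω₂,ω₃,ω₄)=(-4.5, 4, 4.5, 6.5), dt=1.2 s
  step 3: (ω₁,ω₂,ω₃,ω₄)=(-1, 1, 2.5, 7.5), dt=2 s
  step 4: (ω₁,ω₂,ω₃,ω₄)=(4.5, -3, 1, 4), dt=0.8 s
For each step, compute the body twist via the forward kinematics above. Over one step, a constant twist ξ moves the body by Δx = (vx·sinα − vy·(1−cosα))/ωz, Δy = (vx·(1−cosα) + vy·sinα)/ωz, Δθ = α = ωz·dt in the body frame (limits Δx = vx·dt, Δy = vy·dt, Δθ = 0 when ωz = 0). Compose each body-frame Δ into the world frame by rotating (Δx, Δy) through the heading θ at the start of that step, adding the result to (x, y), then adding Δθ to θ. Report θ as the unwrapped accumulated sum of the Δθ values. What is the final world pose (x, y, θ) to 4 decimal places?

step 1: ξ=(vx,vy,ωz)=(0.0350, 0.0950, 0.1250), dt=1.2 → body Δ=(0.0333, 0.1167, 0.1500) → world pose (0.0333, 0.1167, 0.1500)
step 2: ξ=(vx,vy,ωz)=(0.1050, 0.0650, 0.3750), dt=1.2 → body Δ=(0.1045, 0.1033, 0.4500) → world pose (0.1212, 0.2344, 0.6000)
step 3: ξ=(vx,vy,ωz)=(0.1000, -0.0300, 0.2500), dt=2.0 → body Δ=(0.2065, -0.0086, 0.5000) → world pose (0.2965, 0.3440, 1.1000)
step 4: ξ=(vx,vy,ωz)=(0.0650, -0.1050, -0.1607), dt=0.8 → body Δ=(0.0465, -0.0871, -0.1286) → world pose (0.3952, 0.3459, 0.9714)

(0.3952, 0.3459, 0.9714)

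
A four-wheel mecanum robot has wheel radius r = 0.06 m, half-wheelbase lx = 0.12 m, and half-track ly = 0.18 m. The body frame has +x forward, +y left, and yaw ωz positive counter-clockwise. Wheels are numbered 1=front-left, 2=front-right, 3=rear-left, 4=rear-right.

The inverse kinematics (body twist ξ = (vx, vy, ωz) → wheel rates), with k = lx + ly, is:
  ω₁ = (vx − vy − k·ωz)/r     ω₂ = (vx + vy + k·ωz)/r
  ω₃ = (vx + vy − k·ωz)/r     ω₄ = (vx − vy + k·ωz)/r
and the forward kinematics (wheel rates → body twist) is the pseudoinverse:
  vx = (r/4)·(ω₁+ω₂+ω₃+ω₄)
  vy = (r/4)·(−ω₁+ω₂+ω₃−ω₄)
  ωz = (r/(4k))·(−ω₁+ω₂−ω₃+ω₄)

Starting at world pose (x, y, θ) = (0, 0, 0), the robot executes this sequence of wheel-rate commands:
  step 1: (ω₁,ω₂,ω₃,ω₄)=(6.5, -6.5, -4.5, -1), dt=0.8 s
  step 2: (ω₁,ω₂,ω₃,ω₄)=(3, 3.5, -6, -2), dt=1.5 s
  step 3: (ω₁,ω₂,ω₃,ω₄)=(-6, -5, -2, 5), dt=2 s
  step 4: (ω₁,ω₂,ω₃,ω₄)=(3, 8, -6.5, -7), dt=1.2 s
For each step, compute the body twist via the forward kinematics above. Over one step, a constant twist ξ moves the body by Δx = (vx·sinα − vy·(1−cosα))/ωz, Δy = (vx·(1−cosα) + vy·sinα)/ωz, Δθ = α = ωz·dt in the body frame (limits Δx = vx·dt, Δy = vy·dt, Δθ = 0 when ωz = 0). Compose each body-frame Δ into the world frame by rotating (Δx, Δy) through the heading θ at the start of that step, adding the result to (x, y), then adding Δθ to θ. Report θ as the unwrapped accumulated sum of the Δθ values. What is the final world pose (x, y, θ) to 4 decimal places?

(-0.4134, -0.4694, 1.0275)

step 1: ξ=(vx,vy,ωz)=(-0.0825, -0.2475, -0.4750), dt=0.8 → body Δ=(-0.1016, -0.1809, -0.3800) → world pose (-0.1016, -0.1809, -0.3800)
step 2: ξ=(vx,vy,ωz)=(-0.0225, -0.0525, 0.2250), dt=1.5 → body Δ=(-0.0199, -0.0829, 0.3375) → world pose (-0.1509, -0.2505, -0.0425)
step 3: ξ=(vx,vy,ωz)=(-0.1200, -0.0900, 0.4000), dt=2.0 → body Δ=(-0.1470, -0.2524, 0.8000) → world pose (-0.3084, -0.4964, 0.7575)
step 4: ξ=(vx,vy,ωz)=(-0.0375, 0.0825, 0.2250), dt=1.2 → body Δ=(-0.0577, 0.0918, 0.2700) → world pose (-0.4134, -0.4694, 1.0275)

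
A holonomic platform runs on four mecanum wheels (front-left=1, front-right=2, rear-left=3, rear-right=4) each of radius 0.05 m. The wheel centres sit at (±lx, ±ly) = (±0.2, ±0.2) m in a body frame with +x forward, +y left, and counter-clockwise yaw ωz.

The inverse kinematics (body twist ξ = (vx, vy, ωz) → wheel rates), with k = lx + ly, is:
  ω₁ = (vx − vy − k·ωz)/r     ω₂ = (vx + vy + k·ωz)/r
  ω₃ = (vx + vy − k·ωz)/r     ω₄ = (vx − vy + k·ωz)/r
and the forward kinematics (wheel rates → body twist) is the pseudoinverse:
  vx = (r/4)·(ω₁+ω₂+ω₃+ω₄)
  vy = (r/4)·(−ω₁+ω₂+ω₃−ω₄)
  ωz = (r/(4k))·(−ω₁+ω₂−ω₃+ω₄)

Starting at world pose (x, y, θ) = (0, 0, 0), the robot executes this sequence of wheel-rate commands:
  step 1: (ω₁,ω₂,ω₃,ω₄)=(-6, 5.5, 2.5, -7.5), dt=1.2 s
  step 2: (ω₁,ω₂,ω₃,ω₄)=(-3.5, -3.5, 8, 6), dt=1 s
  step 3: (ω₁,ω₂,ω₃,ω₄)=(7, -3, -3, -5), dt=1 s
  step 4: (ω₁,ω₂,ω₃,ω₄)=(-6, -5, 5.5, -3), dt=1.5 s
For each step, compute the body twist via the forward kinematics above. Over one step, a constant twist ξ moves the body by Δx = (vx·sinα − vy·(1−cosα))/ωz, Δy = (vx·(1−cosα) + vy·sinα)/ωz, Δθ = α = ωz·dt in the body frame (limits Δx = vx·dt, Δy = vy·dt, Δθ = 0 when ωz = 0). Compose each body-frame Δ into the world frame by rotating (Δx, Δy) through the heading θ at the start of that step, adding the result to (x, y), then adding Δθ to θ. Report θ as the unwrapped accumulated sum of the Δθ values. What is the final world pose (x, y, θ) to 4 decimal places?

step 1: ξ=(vx,vy,ωz)=(-0.0688, 0.2688, 0.0469), dt=1.2 → body Δ=(-0.0915, 0.3200, 0.0562) → world pose (-0.0915, 0.3200, 0.0562)
step 2: ξ=(vx,vy,ωz)=(0.0875, 0.0250, -0.0625), dt=1.0 → body Δ=(0.0882, 0.0223, -0.0625) → world pose (-0.0047, 0.3472, -0.0063)
step 3: ξ=(vx,vy,ωz)=(-0.0500, -0.1000, -0.3750), dt=1.0 → body Δ=(-0.0674, -0.0884, -0.3750) → world pose (-0.0726, 0.2592, -0.3812)
step 4: ξ=(vx,vy,ωz)=(-0.1063, 0.1188, -0.2344), dt=1.5 → body Δ=(-0.1251, 0.2022, -0.3516) → world pose (-0.1135, 0.4934, -0.7328)

(-0.1135, 0.4934, -0.7328)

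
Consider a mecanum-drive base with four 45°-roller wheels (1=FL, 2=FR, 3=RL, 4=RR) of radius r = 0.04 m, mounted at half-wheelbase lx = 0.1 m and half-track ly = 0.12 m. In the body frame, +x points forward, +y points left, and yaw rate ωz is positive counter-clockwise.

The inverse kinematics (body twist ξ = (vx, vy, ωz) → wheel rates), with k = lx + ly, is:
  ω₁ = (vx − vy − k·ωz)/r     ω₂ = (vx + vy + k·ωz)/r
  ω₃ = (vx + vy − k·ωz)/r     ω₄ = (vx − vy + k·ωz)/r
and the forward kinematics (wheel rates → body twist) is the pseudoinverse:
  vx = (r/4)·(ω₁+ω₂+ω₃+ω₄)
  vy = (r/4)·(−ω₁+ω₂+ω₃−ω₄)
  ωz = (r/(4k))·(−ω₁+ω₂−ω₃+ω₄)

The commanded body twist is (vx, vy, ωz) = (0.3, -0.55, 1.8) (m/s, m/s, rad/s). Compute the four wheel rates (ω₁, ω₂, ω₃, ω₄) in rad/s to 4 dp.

k = lx + ly = 0.1 + 0.12 = 0.2200;  k·ωz = 0.2200·1.8 = 0.3960
ω₁ (FL) = (vx − vy − k·ωz)/r = 0.4540/0.04 = 11.3500
ω₂ (FR) = (vx + vy + k·ωz)/r = 0.1460/0.04 = 3.6500
ω₃ (RL) = (vx + vy − k·ωz)/r = -0.6460/0.04 = -16.1500
ω₄ (RR) = (vx − vy + k·ωz)/r = 1.2460/0.04 = 31.1500

(11.3500, 3.6500, -16.1500, 31.1500)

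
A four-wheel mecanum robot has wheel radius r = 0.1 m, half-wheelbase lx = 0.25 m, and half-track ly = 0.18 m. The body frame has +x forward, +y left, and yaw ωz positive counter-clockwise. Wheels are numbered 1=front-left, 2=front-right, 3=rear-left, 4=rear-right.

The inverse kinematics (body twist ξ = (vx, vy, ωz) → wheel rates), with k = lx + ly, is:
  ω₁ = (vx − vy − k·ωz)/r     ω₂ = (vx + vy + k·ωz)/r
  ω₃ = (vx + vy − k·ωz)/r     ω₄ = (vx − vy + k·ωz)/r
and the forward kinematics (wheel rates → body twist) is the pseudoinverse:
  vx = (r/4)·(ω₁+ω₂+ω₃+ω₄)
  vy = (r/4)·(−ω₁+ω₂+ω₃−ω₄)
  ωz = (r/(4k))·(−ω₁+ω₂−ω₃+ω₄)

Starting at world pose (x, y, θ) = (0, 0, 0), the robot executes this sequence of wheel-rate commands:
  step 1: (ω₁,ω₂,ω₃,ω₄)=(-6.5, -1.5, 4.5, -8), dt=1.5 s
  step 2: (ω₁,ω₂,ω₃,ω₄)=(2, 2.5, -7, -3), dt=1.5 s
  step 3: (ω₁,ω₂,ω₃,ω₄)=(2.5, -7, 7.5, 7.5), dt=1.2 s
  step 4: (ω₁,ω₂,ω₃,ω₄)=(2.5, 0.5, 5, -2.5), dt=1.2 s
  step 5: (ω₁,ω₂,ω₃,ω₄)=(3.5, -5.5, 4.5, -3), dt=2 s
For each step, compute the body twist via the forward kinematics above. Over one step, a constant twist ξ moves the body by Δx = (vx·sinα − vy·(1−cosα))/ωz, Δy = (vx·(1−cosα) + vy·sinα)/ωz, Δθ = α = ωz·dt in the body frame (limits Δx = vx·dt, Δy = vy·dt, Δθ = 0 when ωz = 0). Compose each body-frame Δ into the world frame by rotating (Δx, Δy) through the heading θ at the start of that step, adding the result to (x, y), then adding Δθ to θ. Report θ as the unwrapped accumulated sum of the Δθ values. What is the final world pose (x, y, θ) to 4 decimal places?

step 1: ξ=(vx,vy,ωz)=(-0.2875, 0.4375, -0.4360), dt=1.5 → body Δ=(-0.1941, 0.7465, -0.6541) → world pose (-0.1941, 0.7465, -0.6541)
step 2: ξ=(vx,vy,ωz)=(-0.1375, -0.0875, 0.2616), dt=1.5 → body Δ=(-0.1756, -0.1679, 0.3924) → world pose (-0.4355, 0.7201, -0.2616)
step 3: ξ=(vx,vy,ωz)=(0.2625, -0.2375, -0.5523), dt=1.2 → body Δ=(0.2014, -0.3652, -0.6628) → world pose (-0.3355, 0.3153, -0.9244)
step 4: ξ=(vx,vy,ωz)=(0.1375, 0.1375, -0.5523), dt=1.2 → body Δ=(0.2059, 0.1005, -0.6628) → world pose (-0.1313, 0.2114, -1.5872)
step 5: ξ=(vx,vy,ωz)=(-0.0125, -0.0375, -0.9593), dt=2.0 → body Δ=(-0.0647, -0.0193, -1.9186) → world pose (-0.1495, 0.2764, -3.5058)

(-0.1495, 0.2764, -3.5058)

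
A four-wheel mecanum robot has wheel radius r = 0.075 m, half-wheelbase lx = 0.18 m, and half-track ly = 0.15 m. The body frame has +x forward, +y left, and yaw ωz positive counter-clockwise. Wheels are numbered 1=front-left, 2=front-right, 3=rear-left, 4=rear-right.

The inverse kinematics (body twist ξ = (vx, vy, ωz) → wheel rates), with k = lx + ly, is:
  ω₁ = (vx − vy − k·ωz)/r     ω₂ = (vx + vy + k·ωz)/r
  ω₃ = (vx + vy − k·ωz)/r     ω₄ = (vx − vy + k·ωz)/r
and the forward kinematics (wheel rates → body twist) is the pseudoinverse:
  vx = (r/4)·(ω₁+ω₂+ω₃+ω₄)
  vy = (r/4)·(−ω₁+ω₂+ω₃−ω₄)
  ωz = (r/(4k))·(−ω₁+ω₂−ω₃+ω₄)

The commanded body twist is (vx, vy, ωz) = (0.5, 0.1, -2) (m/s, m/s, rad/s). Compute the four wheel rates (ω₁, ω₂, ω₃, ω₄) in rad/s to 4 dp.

k = lx + ly = 0.18 + 0.15 = 0.3300;  k·ωz = 0.3300·-2 = -0.6600
ω₁ (FL) = (vx − vy − k·ωz)/r = 1.0600/0.075 = 14.1333
ω₂ (FR) = (vx + vy + k·ωz)/r = -0.0600/0.075 = -0.8000
ω₃ (RL) = (vx + vy − k·ωz)/r = 1.2600/0.075 = 16.8000
ω₄ (RR) = (vx − vy + k·ωz)/r = -0.2600/0.075 = -3.4667

(14.1333, -0.8000, 16.8000, -3.4667)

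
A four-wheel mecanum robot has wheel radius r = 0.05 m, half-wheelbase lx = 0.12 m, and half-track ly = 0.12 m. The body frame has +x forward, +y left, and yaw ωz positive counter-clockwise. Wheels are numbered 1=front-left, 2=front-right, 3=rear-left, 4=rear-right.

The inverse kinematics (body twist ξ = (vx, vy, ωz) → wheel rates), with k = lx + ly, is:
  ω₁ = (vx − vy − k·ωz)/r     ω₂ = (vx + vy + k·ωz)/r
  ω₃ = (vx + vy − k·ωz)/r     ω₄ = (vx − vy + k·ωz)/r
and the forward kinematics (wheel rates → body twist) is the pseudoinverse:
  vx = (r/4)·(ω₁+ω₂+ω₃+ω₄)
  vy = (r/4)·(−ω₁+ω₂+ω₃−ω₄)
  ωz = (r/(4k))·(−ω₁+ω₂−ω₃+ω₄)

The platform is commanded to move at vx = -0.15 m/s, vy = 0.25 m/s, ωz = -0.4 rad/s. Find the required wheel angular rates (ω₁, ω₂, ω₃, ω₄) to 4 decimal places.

(-6.0800, 0.0800, 3.9200, -9.9200)

k = lx + ly = 0.12 + 0.12 = 0.2400;  k·ωz = 0.2400·-0.4 = -0.0960
ω₁ (FL) = (vx − vy − k·ωz)/r = -0.3040/0.05 = -6.0800
ω₂ (FR) = (vx + vy + k·ωz)/r = 0.0040/0.05 = 0.0800
ω₃ (RL) = (vx + vy − k·ωz)/r = 0.1960/0.05 = 3.9200
ω₄ (RR) = (vx − vy + k·ωz)/r = -0.4960/0.05 = -9.9200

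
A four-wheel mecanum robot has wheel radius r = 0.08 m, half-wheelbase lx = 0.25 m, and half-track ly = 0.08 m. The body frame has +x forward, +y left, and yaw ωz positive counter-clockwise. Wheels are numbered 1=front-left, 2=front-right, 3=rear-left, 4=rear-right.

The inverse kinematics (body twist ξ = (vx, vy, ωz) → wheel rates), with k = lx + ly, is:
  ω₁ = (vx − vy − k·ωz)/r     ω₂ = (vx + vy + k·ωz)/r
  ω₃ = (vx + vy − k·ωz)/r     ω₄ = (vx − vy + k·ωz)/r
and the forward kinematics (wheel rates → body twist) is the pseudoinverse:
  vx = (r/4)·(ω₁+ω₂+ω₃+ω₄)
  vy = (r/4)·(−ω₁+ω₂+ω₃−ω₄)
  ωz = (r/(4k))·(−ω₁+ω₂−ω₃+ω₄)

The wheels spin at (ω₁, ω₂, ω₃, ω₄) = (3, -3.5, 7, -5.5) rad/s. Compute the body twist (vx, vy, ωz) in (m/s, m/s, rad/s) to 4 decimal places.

(0.0200, 0.1200, -1.1515)

k = lx + ly = 0.25 + 0.08 = 0.3300
ω₁+ω₂+ω₃+ω₄ = 1.0000  →  vx = (0.08/4)·1.0000 = 0.0200
−ω₁+ω₂+ω₃−ω₄ = 6.0000  →  vy = (0.08/4)·6.0000 = 0.1200
−ω₁+ω₂−ω₃+ω₄ = -19.0000  →  ωz = (0.08/1.3200)·-19.0000 = -1.1515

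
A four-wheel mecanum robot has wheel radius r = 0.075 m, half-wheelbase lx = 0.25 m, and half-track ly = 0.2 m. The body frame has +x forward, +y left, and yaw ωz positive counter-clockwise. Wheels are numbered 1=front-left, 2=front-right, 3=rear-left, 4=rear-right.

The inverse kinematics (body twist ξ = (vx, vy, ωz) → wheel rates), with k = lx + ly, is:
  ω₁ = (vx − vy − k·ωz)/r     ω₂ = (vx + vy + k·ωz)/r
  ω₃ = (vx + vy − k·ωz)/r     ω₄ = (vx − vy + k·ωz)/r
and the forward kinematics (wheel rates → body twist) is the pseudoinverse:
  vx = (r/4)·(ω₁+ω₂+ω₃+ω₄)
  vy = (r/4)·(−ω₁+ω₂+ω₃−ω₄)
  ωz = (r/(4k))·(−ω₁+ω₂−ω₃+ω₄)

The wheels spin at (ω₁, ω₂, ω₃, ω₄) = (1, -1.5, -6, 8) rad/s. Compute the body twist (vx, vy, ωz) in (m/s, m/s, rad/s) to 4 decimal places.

k = lx + ly = 0.25 + 0.2 = 0.4500
ω₁+ω₂+ω₃+ω₄ = 1.5000  →  vx = (0.075/4)·1.5000 = 0.0281
−ω₁+ω₂+ω₃−ω₄ = -16.5000  →  vy = (0.075/4)·-16.5000 = -0.3094
−ω₁+ω₂−ω₃+ω₄ = 11.5000  →  ωz = (0.075/1.8000)·11.5000 = 0.4792

(0.0281, -0.3094, 0.4792)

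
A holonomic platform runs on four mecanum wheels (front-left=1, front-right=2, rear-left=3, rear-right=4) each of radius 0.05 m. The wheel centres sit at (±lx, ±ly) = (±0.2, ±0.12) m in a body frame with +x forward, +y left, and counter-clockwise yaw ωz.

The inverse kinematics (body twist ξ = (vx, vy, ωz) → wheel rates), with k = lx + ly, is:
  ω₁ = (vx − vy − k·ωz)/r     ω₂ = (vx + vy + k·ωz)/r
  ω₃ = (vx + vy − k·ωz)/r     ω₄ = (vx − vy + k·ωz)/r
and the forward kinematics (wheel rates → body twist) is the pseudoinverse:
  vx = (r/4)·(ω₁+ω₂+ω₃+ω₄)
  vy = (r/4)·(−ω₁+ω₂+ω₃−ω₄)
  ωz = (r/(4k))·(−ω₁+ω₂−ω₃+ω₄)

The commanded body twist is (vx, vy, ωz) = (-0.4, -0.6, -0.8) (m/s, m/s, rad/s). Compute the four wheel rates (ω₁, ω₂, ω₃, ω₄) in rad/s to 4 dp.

k = lx + ly = 0.2 + 0.12 = 0.3200;  k·ωz = 0.3200·-0.8 = -0.2560
ω₁ (FL) = (vx − vy − k·ωz)/r = 0.4560/0.05 = 9.1200
ω₂ (FR) = (vx + vy + k·ωz)/r = -1.2560/0.05 = -25.1200
ω₃ (RL) = (vx + vy − k·ωz)/r = -0.7440/0.05 = -14.8800
ω₄ (RR) = (vx − vy + k·ωz)/r = -0.0560/0.05 = -1.1200

(9.1200, -25.1200, -14.8800, -1.1200)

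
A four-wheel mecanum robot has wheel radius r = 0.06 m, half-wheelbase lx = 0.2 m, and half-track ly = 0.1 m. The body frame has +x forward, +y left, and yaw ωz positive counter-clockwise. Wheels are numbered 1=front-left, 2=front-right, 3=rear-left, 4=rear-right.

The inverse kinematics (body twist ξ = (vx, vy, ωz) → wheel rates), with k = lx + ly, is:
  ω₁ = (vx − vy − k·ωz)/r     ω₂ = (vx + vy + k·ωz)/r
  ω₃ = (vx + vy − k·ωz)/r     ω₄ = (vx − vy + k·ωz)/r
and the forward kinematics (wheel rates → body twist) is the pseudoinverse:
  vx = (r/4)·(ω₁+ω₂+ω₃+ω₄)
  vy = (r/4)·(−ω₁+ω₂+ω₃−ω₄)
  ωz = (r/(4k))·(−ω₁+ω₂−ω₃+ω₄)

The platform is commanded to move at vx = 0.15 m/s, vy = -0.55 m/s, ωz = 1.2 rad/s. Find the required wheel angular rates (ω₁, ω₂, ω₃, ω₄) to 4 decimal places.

k = lx + ly = 0.2 + 0.1 = 0.3000;  k·ωz = 0.3000·1.2 = 0.3600
ω₁ (FL) = (vx − vy − k·ωz)/r = 0.3400/0.06 = 5.6667
ω₂ (FR) = (vx + vy + k·ωz)/r = -0.0400/0.06 = -0.6667
ω₃ (RL) = (vx + vy − k·ωz)/r = -0.7600/0.06 = -12.6667
ω₄ (RR) = (vx − vy + k·ωz)/r = 1.0600/0.06 = 17.6667

(5.6667, -0.6667, -12.6667, 17.6667)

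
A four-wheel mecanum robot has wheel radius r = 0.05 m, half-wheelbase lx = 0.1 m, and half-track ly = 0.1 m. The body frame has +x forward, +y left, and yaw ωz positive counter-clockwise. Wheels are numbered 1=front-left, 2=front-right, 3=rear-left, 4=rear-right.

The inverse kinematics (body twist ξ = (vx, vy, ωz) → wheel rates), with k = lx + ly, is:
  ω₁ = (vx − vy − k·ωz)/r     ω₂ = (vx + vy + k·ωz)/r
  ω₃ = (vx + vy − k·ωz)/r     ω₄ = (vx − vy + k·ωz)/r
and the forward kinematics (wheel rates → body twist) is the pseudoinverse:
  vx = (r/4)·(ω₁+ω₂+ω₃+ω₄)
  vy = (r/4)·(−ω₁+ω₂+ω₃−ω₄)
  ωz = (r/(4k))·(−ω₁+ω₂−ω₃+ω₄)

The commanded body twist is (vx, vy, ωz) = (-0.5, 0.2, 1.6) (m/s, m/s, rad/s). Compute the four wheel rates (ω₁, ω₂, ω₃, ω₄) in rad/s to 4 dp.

k = lx + ly = 0.1 + 0.1 = 0.2000;  k·ωz = 0.2000·1.6 = 0.3200
ω₁ (FL) = (vx − vy − k·ωz)/r = -1.0200/0.05 = -20.4000
ω₂ (FR) = (vx + vy + k·ωz)/r = 0.0200/0.05 = 0.4000
ω₃ (RL) = (vx + vy − k·ωz)/r = -0.6200/0.05 = -12.4000
ω₄ (RR) = (vx − vy + k·ωz)/r = -0.3800/0.05 = -7.6000

(-20.4000, 0.4000, -12.4000, -7.6000)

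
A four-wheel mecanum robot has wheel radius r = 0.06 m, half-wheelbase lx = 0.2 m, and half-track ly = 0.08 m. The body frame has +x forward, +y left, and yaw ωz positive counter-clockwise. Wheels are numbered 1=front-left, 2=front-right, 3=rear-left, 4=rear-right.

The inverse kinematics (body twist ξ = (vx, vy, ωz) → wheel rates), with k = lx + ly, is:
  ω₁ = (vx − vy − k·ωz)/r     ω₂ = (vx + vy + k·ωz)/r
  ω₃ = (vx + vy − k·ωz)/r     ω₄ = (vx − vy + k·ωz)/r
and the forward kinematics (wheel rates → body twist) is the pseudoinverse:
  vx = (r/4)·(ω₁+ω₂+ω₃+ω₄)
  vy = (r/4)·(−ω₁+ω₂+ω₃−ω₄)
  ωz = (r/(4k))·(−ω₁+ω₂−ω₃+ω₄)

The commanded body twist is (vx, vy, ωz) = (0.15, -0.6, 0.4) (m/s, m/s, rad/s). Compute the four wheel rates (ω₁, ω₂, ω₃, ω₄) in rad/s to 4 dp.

k = lx + ly = 0.2 + 0.08 = 0.2800;  k·ωz = 0.2800·0.4 = 0.1120
ω₁ (FL) = (vx − vy − k·ωz)/r = 0.6380/0.06 = 10.6333
ω₂ (FR) = (vx + vy + k·ωz)/r = -0.3380/0.06 = -5.6333
ω₃ (RL) = (vx + vy − k·ωz)/r = -0.5620/0.06 = -9.3667
ω₄ (RR) = (vx − vy + k·ωz)/r = 0.8620/0.06 = 14.3667

(10.6333, -5.6333, -9.3667, 14.3667)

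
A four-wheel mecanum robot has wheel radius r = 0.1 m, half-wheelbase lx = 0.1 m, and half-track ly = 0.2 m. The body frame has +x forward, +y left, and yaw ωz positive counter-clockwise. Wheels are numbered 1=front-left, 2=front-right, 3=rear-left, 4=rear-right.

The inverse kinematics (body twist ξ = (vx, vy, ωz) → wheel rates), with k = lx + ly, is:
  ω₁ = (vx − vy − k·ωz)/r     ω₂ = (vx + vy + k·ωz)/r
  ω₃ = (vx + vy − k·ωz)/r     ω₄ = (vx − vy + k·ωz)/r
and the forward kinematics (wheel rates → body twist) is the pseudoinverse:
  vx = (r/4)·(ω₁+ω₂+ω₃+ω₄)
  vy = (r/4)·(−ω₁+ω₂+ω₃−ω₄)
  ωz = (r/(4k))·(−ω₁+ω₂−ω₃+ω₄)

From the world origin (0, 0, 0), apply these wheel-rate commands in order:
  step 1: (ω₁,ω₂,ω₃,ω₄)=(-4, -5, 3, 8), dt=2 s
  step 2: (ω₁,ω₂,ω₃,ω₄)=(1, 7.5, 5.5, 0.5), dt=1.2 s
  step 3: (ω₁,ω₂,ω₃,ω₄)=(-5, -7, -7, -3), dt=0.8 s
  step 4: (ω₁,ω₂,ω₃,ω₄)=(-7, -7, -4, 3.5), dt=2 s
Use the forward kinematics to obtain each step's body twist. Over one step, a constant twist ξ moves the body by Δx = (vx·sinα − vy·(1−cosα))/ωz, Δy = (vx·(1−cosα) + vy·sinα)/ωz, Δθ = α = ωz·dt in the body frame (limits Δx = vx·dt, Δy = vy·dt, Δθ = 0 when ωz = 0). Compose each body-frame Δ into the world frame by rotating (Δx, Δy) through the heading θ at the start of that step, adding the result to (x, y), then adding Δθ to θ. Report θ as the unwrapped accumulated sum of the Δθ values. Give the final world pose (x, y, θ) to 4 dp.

step 1: ξ=(vx,vy,ωz)=(0.0500, -0.1500, 0.3333), dt=2.0 → body Δ=(0.1891, -0.2461, 0.6667) → world pose (0.1891, -0.2461, 0.6667)
step 2: ξ=(vx,vy,ωz)=(0.3625, 0.2875, 0.1250), dt=1.2 → body Δ=(0.4075, 0.3763, 0.1500) → world pose (0.2767, 0.3016, 0.8167)
step 3: ξ=(vx,vy,ωz)=(-0.5500, -0.1500, 0.1667), dt=0.8 → body Δ=(-0.4307, -0.1489, 0.1333) → world pose (0.0904, -0.1143, 0.9500)
step 4: ξ=(vx,vy,ωz)=(-0.3625, -0.1875, 0.6250), dt=2.0 → body Δ=(-0.3450, -0.6818, 1.2500) → world pose (0.4443, -0.7916, 2.2000)

(0.4443, -0.7916, 2.2000)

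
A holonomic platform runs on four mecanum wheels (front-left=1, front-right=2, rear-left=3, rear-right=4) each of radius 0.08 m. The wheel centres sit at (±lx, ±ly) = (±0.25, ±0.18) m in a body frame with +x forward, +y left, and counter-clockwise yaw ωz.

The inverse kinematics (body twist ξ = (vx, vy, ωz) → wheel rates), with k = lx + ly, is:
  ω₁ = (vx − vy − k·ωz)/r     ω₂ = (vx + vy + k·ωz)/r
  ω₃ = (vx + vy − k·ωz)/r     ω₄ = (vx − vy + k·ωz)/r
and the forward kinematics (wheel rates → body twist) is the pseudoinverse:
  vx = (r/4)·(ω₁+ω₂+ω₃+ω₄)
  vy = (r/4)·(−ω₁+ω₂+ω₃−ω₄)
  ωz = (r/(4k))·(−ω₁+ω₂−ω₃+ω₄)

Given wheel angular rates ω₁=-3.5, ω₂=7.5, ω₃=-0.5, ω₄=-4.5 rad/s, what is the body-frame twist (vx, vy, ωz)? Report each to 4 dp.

(-0.0200, 0.3000, 0.3256)

k = lx + ly = 0.25 + 0.18 = 0.4300
ω₁+ω₂+ω₃+ω₄ = -1.0000  →  vx = (0.08/4)·-1.0000 = -0.0200
−ω₁+ω₂+ω₃−ω₄ = 15.0000  →  vy = (0.08/4)·15.0000 = 0.3000
−ω₁+ω₂−ω₃+ω₄ = 7.0000  →  ωz = (0.08/1.7200)·7.0000 = 0.3256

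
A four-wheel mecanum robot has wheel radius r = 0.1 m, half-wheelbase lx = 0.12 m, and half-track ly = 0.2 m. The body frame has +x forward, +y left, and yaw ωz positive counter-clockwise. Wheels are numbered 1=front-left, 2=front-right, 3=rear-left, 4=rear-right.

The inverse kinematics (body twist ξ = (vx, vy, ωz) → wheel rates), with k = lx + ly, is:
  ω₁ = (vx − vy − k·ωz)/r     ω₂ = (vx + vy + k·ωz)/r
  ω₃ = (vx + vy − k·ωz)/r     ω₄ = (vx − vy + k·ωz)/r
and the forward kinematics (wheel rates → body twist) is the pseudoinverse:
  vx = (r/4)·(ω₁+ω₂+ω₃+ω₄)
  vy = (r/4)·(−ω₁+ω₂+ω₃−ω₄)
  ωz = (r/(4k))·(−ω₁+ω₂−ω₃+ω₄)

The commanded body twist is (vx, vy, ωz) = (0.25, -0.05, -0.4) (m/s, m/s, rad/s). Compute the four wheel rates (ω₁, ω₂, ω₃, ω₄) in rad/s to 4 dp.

(4.2800, 0.7200, 3.2800, 1.7200)

k = lx + ly = 0.12 + 0.2 = 0.3200;  k·ωz = 0.3200·-0.4 = -0.1280
ω₁ (FL) = (vx − vy − k·ωz)/r = 0.4280/0.1 = 4.2800
ω₂ (FR) = (vx + vy + k·ωz)/r = 0.0720/0.1 = 0.7200
ω₃ (RL) = (vx + vy − k·ωz)/r = 0.3280/0.1 = 3.2800
ω₄ (RR) = (vx − vy + k·ωz)/r = 0.1720/0.1 = 1.7200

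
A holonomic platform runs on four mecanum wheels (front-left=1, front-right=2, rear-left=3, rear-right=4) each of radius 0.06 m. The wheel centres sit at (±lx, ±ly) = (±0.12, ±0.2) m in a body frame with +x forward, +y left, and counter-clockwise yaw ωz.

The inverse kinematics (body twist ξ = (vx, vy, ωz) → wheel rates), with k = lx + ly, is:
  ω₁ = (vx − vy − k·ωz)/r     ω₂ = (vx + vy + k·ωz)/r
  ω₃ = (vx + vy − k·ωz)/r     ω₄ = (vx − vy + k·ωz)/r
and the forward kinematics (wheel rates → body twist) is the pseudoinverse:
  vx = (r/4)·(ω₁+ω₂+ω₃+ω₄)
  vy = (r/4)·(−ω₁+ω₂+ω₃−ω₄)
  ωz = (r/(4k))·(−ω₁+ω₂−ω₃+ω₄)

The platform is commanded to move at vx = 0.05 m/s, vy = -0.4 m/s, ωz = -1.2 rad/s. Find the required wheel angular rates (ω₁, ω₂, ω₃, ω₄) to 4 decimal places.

k = lx + ly = 0.12 + 0.2 = 0.3200;  k·ωz = 0.3200·-1.2 = -0.3840
ω₁ (FL) = (vx − vy − k·ωz)/r = 0.8340/0.06 = 13.9000
ω₂ (FR) = (vx + vy + k·ωz)/r = -0.7340/0.06 = -12.2333
ω₃ (RL) = (vx + vy − k·ωz)/r = 0.0340/0.06 = 0.5667
ω₄ (RR) = (vx − vy + k·ωz)/r = 0.0660/0.06 = 1.1000

(13.9000, -12.2333, 0.5667, 1.1000)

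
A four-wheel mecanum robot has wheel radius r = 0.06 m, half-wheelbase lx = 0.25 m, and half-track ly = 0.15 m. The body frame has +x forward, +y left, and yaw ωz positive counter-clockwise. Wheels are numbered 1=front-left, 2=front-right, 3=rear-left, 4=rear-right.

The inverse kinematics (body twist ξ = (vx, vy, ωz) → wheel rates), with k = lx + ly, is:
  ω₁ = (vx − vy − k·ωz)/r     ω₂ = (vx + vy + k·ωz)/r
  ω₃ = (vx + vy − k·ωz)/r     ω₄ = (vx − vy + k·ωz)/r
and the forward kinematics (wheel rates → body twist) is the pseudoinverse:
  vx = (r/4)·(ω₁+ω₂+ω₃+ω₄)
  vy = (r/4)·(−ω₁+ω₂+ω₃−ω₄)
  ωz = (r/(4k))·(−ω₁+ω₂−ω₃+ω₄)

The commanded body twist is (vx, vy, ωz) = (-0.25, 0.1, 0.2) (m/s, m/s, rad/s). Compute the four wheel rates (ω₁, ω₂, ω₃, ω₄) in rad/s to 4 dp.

(-7.1667, -1.1667, -3.8333, -4.5000)

k = lx + ly = 0.25 + 0.15 = 0.4000;  k·ωz = 0.4000·0.2 = 0.0800
ω₁ (FL) = (vx − vy − k·ωz)/r = -0.4300/0.06 = -7.1667
ω₂ (FR) = (vx + vy + k·ωz)/r = -0.0700/0.06 = -1.1667
ω₃ (RL) = (vx + vy − k·ωz)/r = -0.2300/0.06 = -3.8333
ω₄ (RR) = (vx − vy + k·ωz)/r = -0.2700/0.06 = -4.5000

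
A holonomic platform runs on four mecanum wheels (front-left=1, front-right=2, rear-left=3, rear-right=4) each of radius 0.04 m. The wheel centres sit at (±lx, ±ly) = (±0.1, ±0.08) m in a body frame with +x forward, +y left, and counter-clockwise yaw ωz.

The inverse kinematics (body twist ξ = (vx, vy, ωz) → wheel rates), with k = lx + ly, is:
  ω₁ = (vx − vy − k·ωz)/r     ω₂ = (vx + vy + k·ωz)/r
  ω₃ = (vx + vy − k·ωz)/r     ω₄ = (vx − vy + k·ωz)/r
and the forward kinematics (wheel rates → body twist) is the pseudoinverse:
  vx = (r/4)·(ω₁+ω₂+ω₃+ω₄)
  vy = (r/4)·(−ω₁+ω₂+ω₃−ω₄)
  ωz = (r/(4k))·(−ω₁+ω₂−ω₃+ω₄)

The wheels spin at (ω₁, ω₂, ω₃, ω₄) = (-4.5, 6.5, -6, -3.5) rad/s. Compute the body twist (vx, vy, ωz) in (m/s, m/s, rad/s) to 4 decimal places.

(-0.0750, 0.0850, 0.7500)

k = lx + ly = 0.1 + 0.08 = 0.1800
ω₁+ω₂+ω₃+ω₄ = -7.5000  →  vx = (0.04/4)·-7.5000 = -0.0750
−ω₁+ω₂+ω₃−ω₄ = 8.5000  →  vy = (0.04/4)·8.5000 = 0.0850
−ω₁+ω₂−ω₃+ω₄ = 13.5000  →  ωz = (0.04/0.7200)·13.5000 = 0.7500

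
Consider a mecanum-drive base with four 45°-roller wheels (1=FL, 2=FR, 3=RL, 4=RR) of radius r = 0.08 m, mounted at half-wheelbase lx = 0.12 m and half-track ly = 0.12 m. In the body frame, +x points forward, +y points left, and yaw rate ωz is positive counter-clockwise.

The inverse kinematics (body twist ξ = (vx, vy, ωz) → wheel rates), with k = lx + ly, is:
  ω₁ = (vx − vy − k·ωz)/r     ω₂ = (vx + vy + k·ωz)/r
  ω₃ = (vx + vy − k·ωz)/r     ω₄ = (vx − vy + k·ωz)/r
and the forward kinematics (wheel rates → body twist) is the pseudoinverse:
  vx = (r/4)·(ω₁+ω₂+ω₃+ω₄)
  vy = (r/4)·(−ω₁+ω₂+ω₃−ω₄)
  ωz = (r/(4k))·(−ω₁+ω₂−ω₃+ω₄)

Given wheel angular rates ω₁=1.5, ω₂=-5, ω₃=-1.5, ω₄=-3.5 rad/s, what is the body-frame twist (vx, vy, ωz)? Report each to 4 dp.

k = lx + ly = 0.12 + 0.12 = 0.2400
ω₁+ω₂+ω₃+ω₄ = -8.5000  →  vx = (0.08/4)·-8.5000 = -0.1700
−ω₁+ω₂+ω₃−ω₄ = -4.5000  →  vy = (0.08/4)·-4.5000 = -0.0900
−ω₁+ω₂−ω₃+ω₄ = -8.5000  →  ωz = (0.08/0.9600)·-8.5000 = -0.7083

(-0.1700, -0.0900, -0.7083)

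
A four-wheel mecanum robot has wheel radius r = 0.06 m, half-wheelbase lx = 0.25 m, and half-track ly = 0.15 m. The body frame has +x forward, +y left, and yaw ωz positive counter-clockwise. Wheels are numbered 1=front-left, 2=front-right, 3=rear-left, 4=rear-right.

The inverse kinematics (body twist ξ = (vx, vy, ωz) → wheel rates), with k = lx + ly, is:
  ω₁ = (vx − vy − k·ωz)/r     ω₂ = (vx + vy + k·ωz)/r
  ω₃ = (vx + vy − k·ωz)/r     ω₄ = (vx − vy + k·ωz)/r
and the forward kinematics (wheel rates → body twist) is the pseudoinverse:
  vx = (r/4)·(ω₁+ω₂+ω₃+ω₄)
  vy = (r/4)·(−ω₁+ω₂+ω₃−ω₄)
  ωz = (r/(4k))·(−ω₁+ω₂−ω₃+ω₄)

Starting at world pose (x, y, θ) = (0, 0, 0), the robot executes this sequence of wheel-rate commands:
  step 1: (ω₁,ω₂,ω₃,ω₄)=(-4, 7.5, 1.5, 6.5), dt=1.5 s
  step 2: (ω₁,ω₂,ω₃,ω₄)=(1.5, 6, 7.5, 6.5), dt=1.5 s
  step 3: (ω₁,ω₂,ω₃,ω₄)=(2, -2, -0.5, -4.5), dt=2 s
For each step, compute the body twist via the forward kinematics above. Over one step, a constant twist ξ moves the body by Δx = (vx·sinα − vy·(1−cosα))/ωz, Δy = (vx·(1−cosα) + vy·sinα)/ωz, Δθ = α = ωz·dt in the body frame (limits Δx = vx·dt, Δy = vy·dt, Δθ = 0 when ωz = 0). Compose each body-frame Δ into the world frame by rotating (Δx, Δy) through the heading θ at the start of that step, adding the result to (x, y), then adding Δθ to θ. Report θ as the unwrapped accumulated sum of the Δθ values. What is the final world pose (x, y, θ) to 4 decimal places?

(0.2041, 0.6065, 0.5250)

step 1: ξ=(vx,vy,ωz)=(0.1725, 0.0975, 0.6188), dt=1.5 → body Δ=(0.1600, 0.2378, 0.9281) → world pose (0.1600, 0.2378, 0.9281)
step 2: ξ=(vx,vy,ωz)=(0.3225, 0.0825, 0.1312), dt=1.5 → body Δ=(0.4685, 0.1704, 0.1969) → world pose (0.3044, 0.7150, 1.1250)
step 3: ξ=(vx,vy,ωz)=(-0.0750, 0.0000, -0.3000), dt=2.0 → body Δ=(-0.1412, 0.0437, -0.6000) → world pose (0.2041, 0.6065, 0.5250)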